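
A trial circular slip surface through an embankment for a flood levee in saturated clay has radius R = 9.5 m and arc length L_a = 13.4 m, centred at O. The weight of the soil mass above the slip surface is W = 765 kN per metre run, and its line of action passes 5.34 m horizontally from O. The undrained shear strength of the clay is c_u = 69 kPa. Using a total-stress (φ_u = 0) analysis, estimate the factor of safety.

FS = 2.15

Taking moments about the centre O, the resisting moment is provided by the undrained shear strength acting along the arc:
M_R = c_u·L_a·R = 69·13.40·9.5 = 8783.7 kN·m/m
M_D = W·d = 765·5.34 = 4085.1 kN·m/m
FS = M_R / M_D = 8783.7 / 4085.1 = 2.150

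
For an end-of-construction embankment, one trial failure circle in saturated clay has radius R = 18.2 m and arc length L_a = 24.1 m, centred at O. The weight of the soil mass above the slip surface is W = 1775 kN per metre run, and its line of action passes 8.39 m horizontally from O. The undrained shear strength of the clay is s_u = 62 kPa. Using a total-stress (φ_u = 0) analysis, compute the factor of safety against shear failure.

FS = 1.83

Taking moments about the centre O, the resisting moment is provided by the undrained shear strength acting along the arc:
M_R = s_u·L_a·R = 62·24.10·18.2 = 27194.4 kN·m/m
M_D = W·d = 1775·8.39 = 14892.3 kN·m/m
FS = M_R / M_D = 27194.4 / 14892.3 = 1.826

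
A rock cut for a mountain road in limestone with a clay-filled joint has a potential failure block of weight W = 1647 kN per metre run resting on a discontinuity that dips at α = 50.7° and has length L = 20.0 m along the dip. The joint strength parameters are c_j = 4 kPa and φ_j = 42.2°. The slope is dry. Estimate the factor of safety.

FS = 0.80

Resolving the block weight along and normal to the plane and applying the Mohr–Coulomb strength on the joint:
N' = W cosα = 1647·cos50.7° = 1043.2 kN/m
Driving force T = W sinα = 1647·sin50.7° = 1274.5 kN/m
Resisting force R = c_j·L + N'·tanφ_j = 4·20.0 + 1043.2·tan42.2° = 80.0 + 945.9 = 1025.9 kN/m
FS = R / T = 1025.9 / 1274.5 = 0.805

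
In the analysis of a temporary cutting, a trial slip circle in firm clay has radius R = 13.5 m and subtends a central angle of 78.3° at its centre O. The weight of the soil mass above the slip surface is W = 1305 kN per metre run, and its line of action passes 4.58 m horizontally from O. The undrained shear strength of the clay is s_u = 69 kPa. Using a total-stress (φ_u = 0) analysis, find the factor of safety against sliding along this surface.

Taking moments about the centre O, the resisting moment is provided by the undrained shear strength acting along the arc:
Arc length L_a = R·θ = 13.5·(78.3°·π/180) = 13.5·1.3666 = 18.45 m
M_R = s_u·L_a·R = 69·18.45·13.5 = 17185.2 kN·m/m
M_D = W·d = 1305·4.58 = 5976.9 kN·m/m
FS = M_R / M_D = 17185.2 / 5976.9 = 2.875

FS = 2.88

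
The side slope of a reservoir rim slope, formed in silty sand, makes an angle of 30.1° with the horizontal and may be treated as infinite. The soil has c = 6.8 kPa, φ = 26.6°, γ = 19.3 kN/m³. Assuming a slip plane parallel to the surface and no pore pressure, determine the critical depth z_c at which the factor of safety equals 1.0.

z_c = 5.96 m

Setting FS = 1.00 in FS = [c + γz cos²β tanφ] / [γz sinβ cosβ] and solving for z:
z = c / [γ cosβ (FS·sinβ − cosβ·tanφ)]
  = 6.8 / [19.3·cos30.1°·(1.00·sin30.1° − cos30.1°·tan26.6°)]
  = 6.8 / [19.3·0.8652·(1.00·0.5015 − 0.8652·0.5008)]
  = 6.8 / 1.1400 = 5.965 m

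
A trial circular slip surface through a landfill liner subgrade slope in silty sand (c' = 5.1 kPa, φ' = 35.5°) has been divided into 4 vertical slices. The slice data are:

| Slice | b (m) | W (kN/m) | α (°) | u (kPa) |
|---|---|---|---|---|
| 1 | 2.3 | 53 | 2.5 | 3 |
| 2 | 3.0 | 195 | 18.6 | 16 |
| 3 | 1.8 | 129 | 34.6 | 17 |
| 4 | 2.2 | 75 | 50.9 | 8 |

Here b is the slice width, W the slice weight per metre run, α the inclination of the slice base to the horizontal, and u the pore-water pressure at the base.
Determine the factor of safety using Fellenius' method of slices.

FS = 1.27

Ordinary method of slices: FS = Σ[c'·Δl_i + (W_i cosα_i − u_i·Δl_i)·tanφ'] / Σ W_i sinα_i, with Δl_i = b_i / cosα_i.
Slice 1: Δl = 2.3/cos2.5° = 2.302 m; N'_1 = 53·cos2.5° − 3·2.302 = 46.0; c'Δl = 11.74; W sinα = 2.3
Slice 2: Δl = 3.0/cos18.6° = 3.165 m; N'_2 = 195·cos18.6° − 16·3.165 = 134.2; c'Δl = 16.14; W sinα = 62.2
Slice 3: Δl = 1.8/cos34.6° = 2.187 m; N'_3 = 129·cos34.6° − 17·2.187 = 69.0; c'Δl = 11.15; W sinα = 73.3
Slice 4: Δl = 2.2/cos50.9° = 3.488 m; N'_4 = 75·cos50.9° − 8·3.488 = 19.4; c'Δl = 17.79; W sinα = 58.2
Σc'Δl = 56.8 kN/m; ΣN' = 268.6 kN/m; ΣW sinα = 196.0 kN/m
Resisting = 56.8 + 268.6·tan35.5° = 56.8 + 191.6 = 248.4 kN/m
FS = 248.4 / 196.0 = 1.268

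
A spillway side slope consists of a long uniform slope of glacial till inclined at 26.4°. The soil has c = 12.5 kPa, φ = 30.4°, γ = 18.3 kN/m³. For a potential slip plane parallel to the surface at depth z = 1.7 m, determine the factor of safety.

For an infinite slope with a slip plane parallel to the surface (no pore pressure): FS = [c + γz cos²β tanφ] / [γz sinβ cosβ].
γz = 18.3·1.7 = 31.11 kN/m²
Numerator = 12.5 + 31.11·cos²26.4°·tan30.4° = 12.5 + 31.11·0.8023·0.5867 = 27.144 kPa
Denominator = 31.11·sin26.4°·cos26.4° = 31.11·0.4446·0.8957 = 12.390 kPa
FS = 27.144 / 12.390 = 2.191

FS = 2.19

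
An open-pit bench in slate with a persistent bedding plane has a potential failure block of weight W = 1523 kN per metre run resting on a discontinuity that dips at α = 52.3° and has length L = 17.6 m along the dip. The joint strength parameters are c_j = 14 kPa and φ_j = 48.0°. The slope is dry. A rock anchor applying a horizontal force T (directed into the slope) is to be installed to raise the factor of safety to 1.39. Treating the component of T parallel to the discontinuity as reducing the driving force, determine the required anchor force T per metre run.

Resolving forces along and normal to the sliding plane, with the horizontal anchor force T adding T·sinα to the effective normal force and T·cosα acting up the plane against the driving force:
FS = [c_jL + (W cosα + T sinα) tanφ_j] / [W sinα − T cosα]
Without the anchor: N' = 931.4 kN/m, driving T_d = 1205.0 kN/m, resisting R = 14·17.6 + 931.4·tan48.0° = 1280.8 kN/m, FS = 1.06.
Setting FS = 1.39 and solving for T:
1.39·(1205.0 − T cos52.3°) = 1280.8 + T sin52.3°·tan48.0°
T·(sin52.3°·tan48.0° + 1.39·cos52.3°) = 1.39·1205.0 − 1280.8
T·(0.7912·1.1106 + 1.39·0.6115) = 1675.0 − 1280.8 = 394.2
T·1.7288 = 394.2
T = 228.0 kN/m

T = 228 kN/m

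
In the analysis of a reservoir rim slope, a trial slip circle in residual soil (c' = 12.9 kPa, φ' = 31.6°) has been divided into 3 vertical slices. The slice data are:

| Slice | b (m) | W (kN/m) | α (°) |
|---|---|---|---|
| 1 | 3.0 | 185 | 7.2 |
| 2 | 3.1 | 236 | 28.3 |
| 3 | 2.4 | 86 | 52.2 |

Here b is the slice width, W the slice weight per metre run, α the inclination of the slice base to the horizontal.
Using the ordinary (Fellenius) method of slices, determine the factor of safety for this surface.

Ordinary method of slices: FS = Σ[c'·Δl_i + (W_i cosα_i)·tanφ'] / Σ W_i sinα_i, with Δl_i = b_i / cosα_i.
Slice 1: Δl = 3.0/cos7.2° = 3.024 m; N'_1 = 185·cos7.2° = 183.5; c'Δl = 39.01; W sinα = 23.2
Slice 2: Δl = 3.1/cos28.3° = 3.521 m; N'_2 = 236·cos28.3° = 207.8; c'Δl = 45.42; W sinα = 111.9
Slice 3: Δl = 2.4/cos52.2° = 3.916 m; N'_3 = 86·cos52.2° = 52.7; c'Δl = 50.51; W sinα = 68.0
Σc'Δl = 134.9 kN/m; ΣN' = 444.0 kN/m; ΣW sinα = 203.0 kN/m
Resisting = 134.9 + 444.0·tan31.6° = 134.9 + 273.2 = 408.1 kN/m
FS = 408.1 / 203.0 = 2.010

FS = 2.01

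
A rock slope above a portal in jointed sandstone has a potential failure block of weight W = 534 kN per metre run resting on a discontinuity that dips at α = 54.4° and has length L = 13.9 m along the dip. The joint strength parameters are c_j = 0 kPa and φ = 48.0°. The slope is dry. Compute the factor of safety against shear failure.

Resolving the block weight along and normal to the plane and applying the Mohr–Coulomb strength on the joint:
N' = W cosα = 534·cos54.4° = 310.9 kN/m
Driving force T = W sinα = 534·sin54.4° = 434.2 kN/m
Resisting force R = c_j·L + N'·tanφ = 0·13.9 + 310.9·tan48.0° = 0.0 + 345.2 = 345.2 kN/m
FS = R / T = 345.2 / 434.2 = 0.795

FS = 0.80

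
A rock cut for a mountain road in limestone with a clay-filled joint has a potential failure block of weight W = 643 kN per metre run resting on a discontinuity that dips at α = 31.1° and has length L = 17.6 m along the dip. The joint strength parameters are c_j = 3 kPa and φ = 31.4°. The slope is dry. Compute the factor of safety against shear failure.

FS = 1.17

Resolving the block weight along and normal to the plane and applying the Mohr–Coulomb strength on the joint:
N' = W cosα = 643·cos31.1° = 550.6 kN/m
Driving force T = W sinα = 643·sin31.1° = 332.1 kN/m
Resisting force R = c_j·L + N'·tanφ = 3·17.6 + 550.6·tan31.4° = 52.8 + 336.1 = 388.9 kN/m
FS = R / T = 388.9 / 332.1 = 1.171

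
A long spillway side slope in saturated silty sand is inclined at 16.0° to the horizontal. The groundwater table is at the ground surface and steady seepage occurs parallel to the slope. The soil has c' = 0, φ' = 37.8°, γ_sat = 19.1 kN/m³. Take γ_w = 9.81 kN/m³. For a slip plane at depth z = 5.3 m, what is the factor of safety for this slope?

FS = 1.32

With seepage parallel to the slope and the water table at the surface, the effective normal stress on the slip plane uses the buoyant unit weight γ' = γ_sat − γ_w while the driving shear stress uses γ_sat:
FS = [c' + γ' z cos²β tanφ'] / [γ_sat z sinβ cosβ]
(For c' = 0 this reduces to FS = (γ'/γ_sat)·tanφ'/tanβ.)
γ' = 19.1 − 9.81 = 9.29 kN/m³
Numerator = 0.0 + 9.29·5.3·cos²16.0°·tan37.8° = 0.0 + 9.29·5.3·0.9240·0.7757 = 35.290 kPa
Denominator = 19.1·5.3·sin16.0°·cos16.0° = 19.1·5.3·0.2756·0.9613 = 26.822 kPa
FS = 35.290 / 26.822 = 1.316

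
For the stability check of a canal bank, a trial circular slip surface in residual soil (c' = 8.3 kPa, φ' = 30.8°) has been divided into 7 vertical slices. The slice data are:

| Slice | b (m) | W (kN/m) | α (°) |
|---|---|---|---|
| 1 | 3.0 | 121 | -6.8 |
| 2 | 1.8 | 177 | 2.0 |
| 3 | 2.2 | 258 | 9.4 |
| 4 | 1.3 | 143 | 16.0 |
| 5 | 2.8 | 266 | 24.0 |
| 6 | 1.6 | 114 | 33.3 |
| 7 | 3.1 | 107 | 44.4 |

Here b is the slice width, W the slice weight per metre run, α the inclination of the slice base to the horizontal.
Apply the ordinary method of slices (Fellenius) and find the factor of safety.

Ordinary method of slices: FS = Σ[c'·Δl_i + (W_i cosα_i)·tanφ'] / Σ W_i sinα_i, with Δl_i = b_i / cosα_i.
Slice 1: Δl = 3.0/cos(-6.8°) = 3.021 m; N'_1 = 121·cos(-6.8°) = 120.1; c'Δl = 25.08; W sinα = -14.3
Slice 2: Δl = 1.8/cos2.0° = 1.801 m; N'_2 = 177·cos2.0° = 176.9; c'Δl = 14.95; W sinα = 6.2
Slice 3: Δl = 2.2/cos9.4° = 2.230 m; N'_3 = 258·cos9.4° = 254.5; c'Δl = 18.51; W sinα = 42.1
Slice 4: Δl = 1.3/cos16.0° = 1.352 m; N'_4 = 143·cos16.0° = 137.5; c'Δl = 11.22; W sinα = 39.4
Slice 5: Δl = 2.8/cos24.0° = 3.065 m; N'_5 = 266·cos24.0° = 243.0; c'Δl = 25.44; W sinα = 108.2
Slice 6: Δl = 1.6/cos33.3° = 1.914 m; N'_6 = 114·cos33.3° = 95.3; c'Δl = 15.89; W sinα = 62.6
Slice 7: Δl = 3.1/cos44.4° = 4.339 m; N'_7 = 107·cos44.4° = 76.4; c'Δl = 36.01; W sinα = 74.9
Σc'Δl = 147.1 kN/m; ΣN' = 1103.8 kN/m; ΣW sinα = 319.0 kN/m
Resisting = 147.1 + 1103.8·tan30.8° = 147.1 + 658.0 = 805.1 kN/m
FS = 805.1 / 319.0 = 2.523

FS = 2.52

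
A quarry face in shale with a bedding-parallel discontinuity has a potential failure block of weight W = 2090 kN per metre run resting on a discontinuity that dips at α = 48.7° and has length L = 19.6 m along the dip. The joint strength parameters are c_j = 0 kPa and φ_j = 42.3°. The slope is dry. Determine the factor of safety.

FS = 0.80

Resolving the block weight along and normal to the plane and applying the Mohr–Coulomb strength on the joint:
N' = W cosα = 2090·cos48.7° = 1379.4 kN/m
Driving force T = W sinα = 2090·sin48.7° = 1570.1 kN/m
Resisting force R = c_j·L + N'·tanφ_j = 0·19.6 + 1379.4·tan42.3° = 0.0 + 1255.2 = 1255.2 kN/m
FS = R / T = 1255.2 / 1570.1 = 0.799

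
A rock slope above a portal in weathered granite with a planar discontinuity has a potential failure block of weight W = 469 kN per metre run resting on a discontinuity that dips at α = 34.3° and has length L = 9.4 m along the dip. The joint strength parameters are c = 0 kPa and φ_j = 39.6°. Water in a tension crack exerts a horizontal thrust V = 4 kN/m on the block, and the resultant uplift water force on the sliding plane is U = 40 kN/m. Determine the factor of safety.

FS = 1.07

Resolving the block weight along and normal to the plane and applying the Mohr–Coulomb strength on the joint:
N' = W cosα − U − V sinα = 469·cos34.3° − 40 − 4·sin34.3° = 345.2 kN/m
Driving force T = W sinα + V cosα = 469·sin34.3° + 4·cos34.3° = 267.6 kN/m
Resisting force R = c·L + N'·tanφ_j = 0·9.4 + 345.2·tan39.6° = 0.0 + 285.6 = 285.6 kN/m
FS = R / T = 285.6 / 267.6 = 1.067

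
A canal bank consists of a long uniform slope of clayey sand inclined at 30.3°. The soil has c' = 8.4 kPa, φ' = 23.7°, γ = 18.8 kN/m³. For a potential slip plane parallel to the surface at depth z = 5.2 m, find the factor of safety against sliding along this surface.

FS = 0.95

For an infinite slope with a slip plane parallel to the surface (no pore pressure): FS = [c' + γz cos²β tanφ'] / [γz sinβ cosβ].
γz = 18.8·5.2 = 97.76 kN/m²
Numerator = 8.4 + 97.76·cos²30.3°·tan23.7° = 8.4 + 97.76·0.7455·0.4390 = 40.390 kPa
Denominator = 97.76·sin30.3°·cos30.3° = 97.76·0.5045·0.8634 = 42.585 kPa
FS = 40.390 / 42.585 = 0.948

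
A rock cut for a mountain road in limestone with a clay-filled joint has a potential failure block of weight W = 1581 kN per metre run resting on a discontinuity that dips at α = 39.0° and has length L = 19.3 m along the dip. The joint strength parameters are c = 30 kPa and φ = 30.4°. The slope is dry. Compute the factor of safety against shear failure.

FS = 1.31

Resolving the block weight along and normal to the plane and applying the Mohr–Coulomb strength on the joint:
N' = W cosα = 1581·cos39.0° = 1228.7 kN/m
Driving force T = W sinα = 1581·sin39.0° = 995.0 kN/m
Resisting force R = c·L + N'·tanφ = 30·19.3 + 1228.7·tan30.4° = 579.0 + 720.9 = 1299.9 kN/m
FS = R / T = 1299.9 / 995.0 = 1.306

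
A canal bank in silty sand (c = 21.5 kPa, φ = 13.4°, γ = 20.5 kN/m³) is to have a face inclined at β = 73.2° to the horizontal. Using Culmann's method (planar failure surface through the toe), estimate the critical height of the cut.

Culmann's analysis gives the critical failure plane at α_cr = (β + φ)/2 = (73.2 + 13.4)/2 = 43.3°, and the critical height
H_c = (4c/γ) · sinβ cosφ / [1 − cos(β − φ)]
    = (4·21.5/20.5) · sin73.2°·cos13.4° / [1 − cos(59.8°)]
    = 4.195 · 0.9573·0.9728 / [1 − 0.5030]
    = 4.195 · 0.9313 / 0.4970
    = 7.86 m

H_c = 7.86 m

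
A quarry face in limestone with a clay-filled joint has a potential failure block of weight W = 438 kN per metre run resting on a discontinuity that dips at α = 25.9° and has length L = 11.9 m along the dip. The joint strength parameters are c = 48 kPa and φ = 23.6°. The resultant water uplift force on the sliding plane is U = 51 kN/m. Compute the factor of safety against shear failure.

FS = 3.77

Resolving the block weight along and normal to the plane and applying the Mohr–Coulomb strength on the joint:
N' = W cosα − U = 438·cos25.9° − 51 = 343.0 kN/m
Driving force T = W sinα = 438·sin25.9° = 191.3 kN/m
Resisting force R = c·L + N'·tanφ = 48·11.9 + 343.0·tan23.6° = 571.2 + 149.9 = 721.1 kN/m
FS = R / T = 721.1 / 191.3 = 3.769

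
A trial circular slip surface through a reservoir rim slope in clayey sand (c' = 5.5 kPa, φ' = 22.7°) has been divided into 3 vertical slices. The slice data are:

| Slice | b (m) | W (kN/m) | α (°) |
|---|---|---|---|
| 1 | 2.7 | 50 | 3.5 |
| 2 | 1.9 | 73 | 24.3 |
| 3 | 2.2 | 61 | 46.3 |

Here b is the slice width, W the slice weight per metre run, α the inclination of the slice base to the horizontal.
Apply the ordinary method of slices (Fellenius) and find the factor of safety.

Ordinary method of slices: FS = Σ[c'·Δl_i + (W_i cosα_i)·tanφ'] / Σ W_i sinα_i, with Δl_i = b_i / cosα_i.
Slice 1: Δl = 2.7/cos3.5° = 2.705 m; N'_1 = 50·cos3.5° = 49.9; c'Δl = 14.88; W sinα = 3.1
Slice 2: Δl = 1.9/cos24.3° = 2.085 m; N'_2 = 73·cos24.3° = 66.5; c'Δl = 11.47; W sinα = 30.0
Slice 3: Δl = 2.2/cos46.3° = 3.184 m; N'_3 = 61·cos46.3° = 42.1; c'Δl = 17.51; W sinα = 44.1
Σc'Δl = 43.9 kN/m; ΣN' = 158.6 kN/m; ΣW sinα = 77.2 kN/m
Resisting = 43.9 + 158.6·tan22.7° = 43.9 + 66.3 = 110.2 kN/m
FS = 110.2 / 77.2 = 1.427

FS = 1.43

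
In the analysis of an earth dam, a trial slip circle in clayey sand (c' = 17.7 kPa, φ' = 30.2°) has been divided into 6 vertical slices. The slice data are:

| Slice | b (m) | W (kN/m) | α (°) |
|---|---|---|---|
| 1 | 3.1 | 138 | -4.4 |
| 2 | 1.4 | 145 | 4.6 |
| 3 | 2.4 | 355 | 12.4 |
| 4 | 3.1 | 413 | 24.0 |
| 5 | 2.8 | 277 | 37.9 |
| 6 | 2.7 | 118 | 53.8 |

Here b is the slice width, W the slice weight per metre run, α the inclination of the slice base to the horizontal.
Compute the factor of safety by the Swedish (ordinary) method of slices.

FS = 2.12

Ordinary method of slices: FS = Σ[c'·Δl_i + (W_i cosα_i)·tanφ'] / Σ W_i sinα_i, with Δl_i = b_i / cosα_i.
Slice 1: Δl = 3.1/cos(-4.4°) = 3.109 m; N'_1 = 138·cos(-4.4°) = 137.6; c'Δl = 55.03; W sinα = -10.6
Slice 2: Δl = 1.4/cos4.6° = 1.405 m; N'_2 = 145·cos4.6° = 144.5; c'Δl = 24.86; W sinα = 11.6
Slice 3: Δl = 2.4/cos12.4° = 2.457 m; N'_3 = 355·cos12.4° = 346.7; c'Δl = 43.49; W sinα = 76.2
Slice 4: Δl = 3.1/cos24.0° = 3.393 m; N'_4 = 413·cos24.0° = 377.3; c'Δl = 60.06; W sinα = 168.0
Slice 5: Δl = 2.8/cos37.9° = 3.548 m; N'_5 = 277·cos37.9° = 218.6; c'Δl = 62.81; W sinα = 170.2
Slice 6: Δl = 2.7/cos53.8° = 4.572 m; N'_6 = 118·cos53.8° = 69.7; c'Δl = 80.92; W sinα = 95.2
Σc'Δl = 327.2 kN/m; ΣN' = 1294.4 kN/m; ΣW sinα = 510.6 kN/m
Resisting = 327.2 + 1294.4·tan30.2° = 327.2 + 753.4 = 1080.5 kN/m
FS = 1080.5 / 510.6 = 2.116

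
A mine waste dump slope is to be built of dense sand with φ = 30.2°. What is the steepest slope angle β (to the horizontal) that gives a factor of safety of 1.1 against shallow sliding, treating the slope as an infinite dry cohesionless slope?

β = 27.9°

For an infinite dry cohesionless slope FS = tanφ/tanβ, so tanβ = tanφ / FS.
tanβ = tan30.2° / 1.1 = 0.5820 / 1.1 = 0.5291
β = arctan(0.5291) = 27.88°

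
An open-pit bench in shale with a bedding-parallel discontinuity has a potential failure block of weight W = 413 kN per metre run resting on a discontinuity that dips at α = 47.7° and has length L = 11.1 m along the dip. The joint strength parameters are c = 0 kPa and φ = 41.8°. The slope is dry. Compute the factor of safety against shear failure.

Resolving the block weight along and normal to the plane and applying the Mohr–Coulomb strength on the joint:
N' = W cosα = 413·cos47.7° = 278.0 kN/m
Driving force T = W sinα = 413·sin47.7° = 305.5 kN/m
Resisting force R = c·L + N'·tanφ = 0·11.1 + 278.0·tan41.8° = 0.0 + 248.5 = 248.5 kN/m
FS = R / T = 248.5 / 305.5 = 0.814

FS = 0.81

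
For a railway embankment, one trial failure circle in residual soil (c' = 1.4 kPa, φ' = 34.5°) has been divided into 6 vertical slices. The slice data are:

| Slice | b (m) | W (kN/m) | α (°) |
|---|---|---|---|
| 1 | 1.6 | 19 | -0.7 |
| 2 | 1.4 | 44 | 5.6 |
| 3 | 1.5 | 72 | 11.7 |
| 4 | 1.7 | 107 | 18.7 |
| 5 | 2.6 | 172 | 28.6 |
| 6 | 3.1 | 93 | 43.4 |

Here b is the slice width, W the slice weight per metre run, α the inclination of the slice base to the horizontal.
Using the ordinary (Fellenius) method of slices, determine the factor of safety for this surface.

FS = 1.66

Ordinary method of slices: FS = Σ[c'·Δl_i + (W_i cosα_i)·tanφ'] / Σ W_i sinα_i, with Δl_i = b_i / cosα_i.
Slice 1: Δl = 1.6/cos(-0.7°) = 1.600 m; N'_1 = 19·cos(-0.7°) = 19.0; c'Δl = 2.24; W sinα = -0.2
Slice 2: Δl = 1.4/cos5.6° = 1.407 m; N'_2 = 44·cos5.6° = 43.8; c'Δl = 1.97; W sinα = 4.3
Slice 3: Δl = 1.5/cos11.7° = 1.532 m; N'_3 = 72·cos11.7° = 70.5; c'Δl = 2.14; W sinα = 14.6
Slice 4: Δl = 1.7/cos18.7° = 1.795 m; N'_4 = 107·cos18.7° = 101.4; c'Δl = 2.51; W sinα = 34.3
Slice 5: Δl = 2.6/cos28.6° = 2.961 m; N'_5 = 172·cos28.6° = 151.0; c'Δl = 4.15; W sinα = 82.3
Slice 6: Δl = 3.1/cos43.4° = 4.267 m; N'_6 = 93·cos43.4° = 67.6; c'Δl = 5.97; W sinα = 63.9
Σc'Δl = 19.0 kN/m; ΣN' = 453.2 kN/m; ΣW sinα = 199.2 kN/m
Resisting = 19.0 + 453.2·tan34.5° = 19.0 + 311.5 = 330.5 kN/m
FS = 330.5 / 199.2 = 1.659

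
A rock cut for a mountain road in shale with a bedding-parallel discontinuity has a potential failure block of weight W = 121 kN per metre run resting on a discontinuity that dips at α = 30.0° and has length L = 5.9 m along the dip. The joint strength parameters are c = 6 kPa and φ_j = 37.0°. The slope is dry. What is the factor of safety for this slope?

Resolving the block weight along and normal to the plane and applying the Mohr–Coulomb strength on the joint:
N' = W cosα = 121·cos30.0° = 104.8 kN/m
Driving force T = W sinα = 121·sin30.0° = 60.5 kN/m
Resisting force R = c·L + N'·tanφ_j = 6·5.9 + 104.8·tan37.0° = 35.4 + 79.0 = 114.4 kN/m
FS = R / T = 114.4 / 60.5 = 1.890

FS = 1.89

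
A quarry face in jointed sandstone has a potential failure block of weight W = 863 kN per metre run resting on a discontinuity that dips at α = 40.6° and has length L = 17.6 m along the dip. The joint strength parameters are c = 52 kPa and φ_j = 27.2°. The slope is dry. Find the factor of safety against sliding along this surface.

Resolving the block weight along and normal to the plane and applying the Mohr–Coulomb strength on the joint:
N' = W cosα = 863·cos40.6° = 655.3 kN/m
Driving force T = W sinα = 863·sin40.6° = 561.6 kN/m
Resisting force R = c·L + N'·tanφ_j = 52·17.6 + 655.3·tan27.2° = 915.2 + 336.8 = 1252.0 kN/m
FS = R / T = 1252.0 / 561.6 = 2.229

FS = 2.23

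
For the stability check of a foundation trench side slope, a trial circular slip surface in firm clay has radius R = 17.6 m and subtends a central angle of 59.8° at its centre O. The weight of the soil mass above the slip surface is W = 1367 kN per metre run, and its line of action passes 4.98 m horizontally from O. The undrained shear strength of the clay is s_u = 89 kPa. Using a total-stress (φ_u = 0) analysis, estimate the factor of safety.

Taking moments about the centre O, the resisting moment is provided by the undrained shear strength acting along the arc:
Arc length L_a = R·θ = 17.6·(59.8°·π/180) = 17.6·1.0437 = 18.37 m
M_R = s_u·L_a·R = 89·18.37·17.6 = 28773.6 kN·m/m
M_D = W·d = 1367·4.98 = 6807.7 kN·m/m
FS = M_R / M_D = 28773.6 / 6807.7 = 4.227

FS = 4.23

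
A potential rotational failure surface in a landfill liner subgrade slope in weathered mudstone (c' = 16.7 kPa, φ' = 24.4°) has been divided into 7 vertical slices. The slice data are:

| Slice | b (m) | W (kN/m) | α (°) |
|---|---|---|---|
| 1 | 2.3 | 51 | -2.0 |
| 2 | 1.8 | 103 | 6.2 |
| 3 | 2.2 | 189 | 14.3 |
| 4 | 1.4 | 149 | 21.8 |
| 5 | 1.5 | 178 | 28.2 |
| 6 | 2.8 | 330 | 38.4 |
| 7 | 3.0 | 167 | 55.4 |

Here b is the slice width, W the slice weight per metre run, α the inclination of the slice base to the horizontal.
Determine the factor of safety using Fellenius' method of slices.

FS = 1.40

Ordinary method of slices: FS = Σ[c'·Δl_i + (W_i cosα_i)·tanφ'] / Σ W_i sinα_i, with Δl_i = b_i / cosα_i.
Slice 1: Δl = 2.3/cos(-2.0°) = 2.301 m; N'_1 = 51·cos(-2.0°) = 51.0; c'Δl = 38.43; W sinα = -1.8
Slice 2: Δl = 1.8/cos6.2° = 1.811 m; N'_2 = 103·cos6.2° = 102.4; c'Δl = 30.24; W sinα = 11.1
Slice 3: Δl = 2.2/cos14.3° = 2.270 m; N'_3 = 189·cos14.3° = 183.1; c'Δl = 37.91; W sinα = 46.7
Slice 4: Δl = 1.4/cos21.8° = 1.508 m; N'_4 = 149·cos21.8° = 138.3; c'Δl = 25.18; W sinα = 55.3
Slice 5: Δl = 1.5/cos28.2° = 1.702 m; N'_5 = 178·cos28.2° = 156.9; c'Δl = 28.42; W sinα = 84.1
Slice 6: Δl = 2.8/cos38.4° = 3.573 m; N'_6 = 330·cos38.4° = 258.6; c'Δl = 59.67; W sinα = 205.0
Slice 7: Δl = 3.0/cos55.4° = 5.283 m; N'_7 = 167·cos55.4° = 94.8; c'Δl = 88.23; W sinα = 137.5
Σc'Δl = 308.1 kN/m; ΣN' = 985.2 kN/m; ΣW sinα = 537.9 kN/m
Resisting = 308.1 + 985.2·tan24.4° = 308.1 + 446.9 = 755.0 kN/m
FS = 755.0 / 537.9 = 1.404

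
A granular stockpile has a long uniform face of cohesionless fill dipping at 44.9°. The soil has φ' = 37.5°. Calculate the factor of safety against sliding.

FS = 0.77

For a dry cohesionless infinite slope the factor of safety is FS = tanφ' / tanβ.
FS = tan37.5° / tan44.9° = 0.7673 / 0.9965 = 0.770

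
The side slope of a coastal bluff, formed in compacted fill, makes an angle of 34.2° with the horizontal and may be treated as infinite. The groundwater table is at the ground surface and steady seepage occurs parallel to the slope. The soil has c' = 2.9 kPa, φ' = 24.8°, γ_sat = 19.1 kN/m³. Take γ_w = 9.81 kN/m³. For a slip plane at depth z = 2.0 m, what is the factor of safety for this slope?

FS = 0.49

With seepage parallel to the slope and the water table at the surface, the effective normal stress on the slip plane uses the buoyant unit weight γ' = γ_sat − γ_w while the driving shear stress uses γ_sat:
FS = [c' + γ' z cos²β tanφ'] / [γ_sat z sinβ cosβ]
γ' = 19.1 − 9.81 = 9.29 kN/m³
Numerator = 2.9 + 9.29·2.0·cos²34.2°·tan24.8° = 2.9 + 9.29·2.0·0.6841·0.4621 = 8.773 kPa
Denominator = 19.1·2.0·sin34.2°·cos34.2° = 19.1·2.0·0.5621·0.8271 = 17.759 kPa
FS = 8.773 / 17.759 = 0.494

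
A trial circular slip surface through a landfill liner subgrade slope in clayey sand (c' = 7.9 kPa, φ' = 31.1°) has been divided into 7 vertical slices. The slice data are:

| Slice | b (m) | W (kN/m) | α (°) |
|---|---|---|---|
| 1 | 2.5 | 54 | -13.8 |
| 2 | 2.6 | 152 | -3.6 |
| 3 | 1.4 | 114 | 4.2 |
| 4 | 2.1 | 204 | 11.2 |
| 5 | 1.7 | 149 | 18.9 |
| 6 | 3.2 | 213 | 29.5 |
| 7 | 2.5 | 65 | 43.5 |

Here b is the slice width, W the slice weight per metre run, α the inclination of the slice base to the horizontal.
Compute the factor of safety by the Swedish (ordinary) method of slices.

FS = 3.03

Ordinary method of slices: FS = Σ[c'·Δl_i + (W_i cosα_i)·tanφ'] / Σ W_i sinα_i, with Δl_i = b_i / cosα_i.
Slice 1: Δl = 2.5/cos(-13.8°) = 2.574 m; N'_1 = 54·cos(-13.8°) = 52.4; c'Δl = 20.34; W sinα = -12.9
Slice 2: Δl = 2.6/cos(-3.6°) = 2.605 m; N'_2 = 152·cos(-3.6°) = 151.7; c'Δl = 20.58; W sinα = -9.5
Slice 3: Δl = 1.4/cos4.2° = 1.404 m; N'_3 = 114·cos4.2° = 113.7; c'Δl = 11.09; W sinα = 8.3
Slice 4: Δl = 2.1/cos11.2° = 2.141 m; N'_4 = 204·cos11.2° = 200.1; c'Δl = 16.91; W sinα = 39.6
Slice 5: Δl = 1.7/cos18.9° = 1.797 m; N'_5 = 149·cos18.9° = 141.0; c'Δl = 14.20; W sinα = 48.3
Slice 6: Δl = 3.2/cos29.5° = 3.677 m; N'_6 = 213·cos29.5° = 185.4; c'Δl = 29.05; W sinα = 104.9
Slice 7: Δl = 2.5/cos43.5° = 3.446 m; N'_7 = 65·cos43.5° = 47.1; c'Δl = 27.23; W sinα = 44.7
Σc'Δl = 139.4 kN/m; ΣN' = 891.5 kN/m; ΣW sinα = 223.4 kN/m
Resisting = 139.4 + 891.5·tan31.1° = 139.4 + 537.8 = 677.1 kN/m
FS = 677.1 / 223.4 = 3.031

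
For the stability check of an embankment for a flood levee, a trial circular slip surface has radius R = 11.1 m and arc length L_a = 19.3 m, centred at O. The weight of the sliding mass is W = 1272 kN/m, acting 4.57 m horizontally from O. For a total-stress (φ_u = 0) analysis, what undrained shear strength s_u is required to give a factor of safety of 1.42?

s_u = 38.5 kPa

FS = s_u·L_a·R / (W·d), so s_u = FS·W·d / (L_a·R).
s_u = 1.42·1272·4.57 / (19.30·11.1) = 8254.5 / 214.23 = 38.53 kPa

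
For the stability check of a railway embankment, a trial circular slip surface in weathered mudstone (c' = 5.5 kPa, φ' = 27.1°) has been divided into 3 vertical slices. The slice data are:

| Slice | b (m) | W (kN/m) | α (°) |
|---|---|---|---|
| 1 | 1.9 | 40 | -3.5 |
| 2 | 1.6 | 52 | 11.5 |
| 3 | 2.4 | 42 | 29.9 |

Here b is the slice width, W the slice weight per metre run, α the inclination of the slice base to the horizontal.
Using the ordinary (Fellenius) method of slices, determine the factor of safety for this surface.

Ordinary method of slices: FS = Σ[c'·Δl_i + (W_i cosα_i)·tanφ'] / Σ W_i sinα_i, with Δl_i = b_i / cosα_i.
Slice 1: Δl = 1.9/cos(-3.5°) = 1.904 m; N'_1 = 40·cos(-3.5°) = 39.9; c'Δl = 10.47; W sinα = -2.4
Slice 2: Δl = 1.6/cos11.5° = 1.633 m; N'_2 = 52·cos11.5° = 51.0; c'Δl = 8.98; W sinα = 10.4
Slice 3: Δl = 2.4/cos29.9° = 2.768 m; N'_3 = 42·cos29.9° = 36.4; c'Δl = 15.23; W sinα = 20.9
Σc'Δl = 34.7 kN/m; ΣN' = 127.3 kN/m; ΣW sinα = 28.9 kN/m
Resisting = 34.7 + 127.3·tan27.1° = 34.7 + 65.1 = 99.8 kN/m
FS = 99.8 / 28.9 = 3.458

FS = 3.46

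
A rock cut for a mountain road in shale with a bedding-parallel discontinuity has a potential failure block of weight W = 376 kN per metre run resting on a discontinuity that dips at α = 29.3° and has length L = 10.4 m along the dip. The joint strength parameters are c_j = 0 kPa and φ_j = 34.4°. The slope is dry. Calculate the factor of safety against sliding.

FS = 1.22

Resolving the block weight along and normal to the plane and applying the Mohr–Coulomb strength on the joint:
N' = W cosα = 376·cos29.3° = 327.9 kN/m
Driving force T = W sinα = 376·sin29.3° = 184.0 kN/m
Resisting force R = c_j·L + N'·tanφ_j = 0·10.4 + 327.9·tan34.4° = 0.0 + 224.5 = 224.5 kN/m
FS = R / T = 224.5 / 184.0 = 1.220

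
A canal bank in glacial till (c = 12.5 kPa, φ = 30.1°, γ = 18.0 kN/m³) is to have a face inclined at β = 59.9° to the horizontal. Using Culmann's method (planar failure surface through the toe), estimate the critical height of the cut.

Culmann's analysis gives the critical failure plane at α_cr = (β + φ)/2 = (59.9 + 30.1)/2 = 45.0°, and the critical height
H_c = (4c/γ) · sinβ cosφ / [1 − cos(β − φ)]
    = (4·12.5/18.0) · sin59.9°·cos30.1° / [1 − cos(29.8°)]
    = 2.778 · 0.8652·0.8652 / [1 − 0.8678]
    = 2.778 · 0.7485 / 0.1322
    = 15.72 m

H_c = 15.72 m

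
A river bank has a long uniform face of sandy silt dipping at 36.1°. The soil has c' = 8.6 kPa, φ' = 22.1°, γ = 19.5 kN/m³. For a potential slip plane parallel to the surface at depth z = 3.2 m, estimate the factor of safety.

FS = 0.85

For an infinite slope with a slip plane parallel to the surface (no pore pressure): FS = [c' + γz cos²β tanφ'] / [γz sinβ cosβ].
γz = 19.5·3.2 = 62.40 kN/m²
Numerator = 8.6 + 62.40·cos²36.1°·tan22.1° = 8.6 + 62.40·0.6528·0.4061 = 25.142 kPa
Denominator = 62.40·sin36.1°·cos36.1° = 62.40·0.5892·0.8080 = 29.706 kPa
FS = 25.142 / 29.706 = 0.846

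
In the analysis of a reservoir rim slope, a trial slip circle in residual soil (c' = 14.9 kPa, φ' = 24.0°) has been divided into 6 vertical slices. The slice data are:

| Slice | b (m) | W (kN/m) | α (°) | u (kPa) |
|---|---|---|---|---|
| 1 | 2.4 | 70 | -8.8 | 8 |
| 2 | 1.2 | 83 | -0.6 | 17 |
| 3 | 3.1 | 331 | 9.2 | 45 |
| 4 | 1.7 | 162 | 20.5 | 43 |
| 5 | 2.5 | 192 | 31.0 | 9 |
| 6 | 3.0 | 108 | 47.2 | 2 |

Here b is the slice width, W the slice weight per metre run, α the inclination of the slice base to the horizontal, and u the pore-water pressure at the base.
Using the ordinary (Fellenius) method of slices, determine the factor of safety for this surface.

Ordinary method of slices: FS = Σ[c'·Δl_i + (W_i cosα_i − u_i·Δl_i)·tanφ'] / Σ W_i sinα_i, with Δl_i = b_i / cosα_i.
Slice 1: Δl = 2.4/cos(-8.8°) = 2.429 m; N'_1 = 70·cos(-8.8°) − 8·2.429 = 49.7; c'Δl = 36.19; W sinα = -10.7
Slice 2: Δl = 1.2/cos(-0.6°) = 1.200 m; N'_2 = 83·cos(-0.6°) − 17·1.200 = 62.6; c'Δl = 17.88; W sinα = -0.9
Slice 3: Δl = 3.1/cos9.2° = 3.140 m; N'_3 = 331·cos9.2° − 45·3.140 = 185.4; c'Δl = 46.79; W sinα = 52.9
Slice 4: Δl = 1.7/cos20.5° = 1.815 m; N'_4 = 162·cos20.5° − 43·1.815 = 73.7; c'Δl = 27.04; W sinα = 56.7
Slice 5: Δl = 2.5/cos31.0° = 2.917 m; N'_5 = 192·cos31.0° − 9·2.917 = 138.3; c'Δl = 43.46; W sinα = 98.9
Slice 6: Δl = 3.0/cos47.2° = 4.415 m; N'_6 = 108·cos47.2° − 2·4.415 = 64.5; c'Δl = 65.79; W sinα = 79.2
Σc'Δl = 237.1 kN/m; ΣN' = 574.3 kN/m; ΣW sinα = 276.2 kN/m
Resisting = 237.1 + 574.3·tan24.0° = 237.1 + 255.7 = 492.9 kN/m
FS = 492.9 / 276.2 = 1.784

FS = 1.78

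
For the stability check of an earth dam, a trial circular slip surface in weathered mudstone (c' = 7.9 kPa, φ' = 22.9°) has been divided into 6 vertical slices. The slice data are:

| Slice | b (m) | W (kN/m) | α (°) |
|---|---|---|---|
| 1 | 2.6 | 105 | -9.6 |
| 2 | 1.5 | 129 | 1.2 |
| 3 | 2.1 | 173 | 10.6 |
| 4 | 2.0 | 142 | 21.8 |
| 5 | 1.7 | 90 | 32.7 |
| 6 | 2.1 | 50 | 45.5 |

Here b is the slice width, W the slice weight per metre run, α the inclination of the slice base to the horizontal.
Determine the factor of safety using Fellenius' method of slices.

FS = 2.46

Ordinary method of slices: FS = Σ[c'·Δl_i + (W_i cosα_i)·tanφ'] / Σ W_i sinα_i, with Δl_i = b_i / cosα_i.
Slice 1: Δl = 2.6/cos(-9.6°) = 2.637 m; N'_1 = 105·cos(-9.6°) = 103.5; c'Δl = 20.83; W sinα = -17.5
Slice 2: Δl = 1.5/cos1.2° = 1.500 m; N'_2 = 129·cos1.2° = 129.0; c'Δl = 11.85; W sinα = 2.7
Slice 3: Δl = 2.1/cos10.6° = 2.136 m; N'_3 = 173·cos10.6° = 170.0; c'Δl = 16.88; W sinα = 31.8
Slice 4: Δl = 2.0/cos21.8° = 2.154 m; N'_4 = 142·cos21.8° = 131.8; c'Δl = 17.02; W sinα = 52.7
Slice 5: Δl = 1.7/cos32.7° = 2.020 m; N'_5 = 90·cos32.7° = 75.7; c'Δl = 15.96; W sinα = 48.6
Slice 6: Δl = 2.1/cos45.5° = 2.996 m; N'_6 = 50·cos45.5° = 35.0; c'Δl = 23.67; W sinα = 35.7
Σc'Δl = 106.2 kN/m; ΣN' = 645.2 kN/m; ΣW sinα = 154.0 kN/m
Resisting = 106.2 + 645.2·tan22.9° = 106.2 + 272.5 = 378.7 kN/m
FS = 378.7 / 154.0 = 2.459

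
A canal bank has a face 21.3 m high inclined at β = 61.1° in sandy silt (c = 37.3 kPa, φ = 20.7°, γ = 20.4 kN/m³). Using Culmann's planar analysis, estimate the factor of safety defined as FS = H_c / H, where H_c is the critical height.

H_c = (4c/γ) · sinβ cosφ / [1 − cos(β − φ)]
    = (4·37.3/20.4) · sin61.1°·cos20.7° / [1 − cos40.4°]
    = 7.314 · 0.8189 / 0.2385 = 25.12 m
FS = H_c / H = 25.12 / 21.3 = 1.179

FS = 1.18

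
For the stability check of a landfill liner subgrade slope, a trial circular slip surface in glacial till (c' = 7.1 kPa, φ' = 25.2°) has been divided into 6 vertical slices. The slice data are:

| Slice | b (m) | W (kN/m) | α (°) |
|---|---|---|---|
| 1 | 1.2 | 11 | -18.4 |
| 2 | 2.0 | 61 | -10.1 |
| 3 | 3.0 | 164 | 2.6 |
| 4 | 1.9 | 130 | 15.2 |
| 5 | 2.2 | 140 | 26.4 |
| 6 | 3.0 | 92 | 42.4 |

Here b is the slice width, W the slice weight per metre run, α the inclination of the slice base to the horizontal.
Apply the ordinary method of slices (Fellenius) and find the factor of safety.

Ordinary method of slices: FS = Σ[c'·Δl_i + (W_i cosα_i)·tanφ'] / Σ W_i sinα_i, with Δl_i = b_i / cosα_i.
Slice 1: Δl = 1.2/cos(-18.4°) = 1.265 m; N'_1 = 11·cos(-18.4°) = 10.4; c'Δl = 8.98; W sinα = -3.5
Slice 2: Δl = 2.0/cos(-10.1°) = 2.031 m; N'_2 = 61·cos(-10.1°) = 60.1; c'Δl = 14.42; W sinα = -10.7
Slice 3: Δl = 3.0/cos2.6° = 3.003 m; N'_3 = 164·cos2.6° = 163.8; c'Δl = 21.32; W sinα = 7.4
Slice 4: Δl = 1.9/cos15.2° = 1.969 m; N'_4 = 130·cos15.2° = 125.5; c'Δl = 13.98; W sinα = 34.1
Slice 5: Δl = 2.2/cos26.4° = 2.456 m; N'_5 = 140·cos26.4° = 125.4; c'Δl = 17.44; W sinα = 62.2
Slice 6: Δl = 3.0/cos42.4° = 4.063 m; N'_6 = 92·cos42.4° = 67.9; c'Δl = 28.84; W sinα = 62.0
Σc'Δl = 105.0 kN/m; ΣN' = 553.1 kN/m; ΣW sinα = 151.6 kN/m
Resisting = 105.0 + 553.1·tan25.2° = 105.0 + 260.3 = 365.3 kN/m
FS = 365.3 / 151.6 = 2.409

FS = 2.41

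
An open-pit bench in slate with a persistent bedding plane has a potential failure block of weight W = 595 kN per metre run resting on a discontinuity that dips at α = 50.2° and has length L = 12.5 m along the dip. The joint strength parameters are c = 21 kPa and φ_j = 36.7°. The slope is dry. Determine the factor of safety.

FS = 1.20

Resolving the block weight along and normal to the plane and applying the Mohr–Coulomb strength on the joint:
N' = W cosα = 595·cos50.2° = 380.9 kN/m
Driving force T = W sinα = 595·sin50.2° = 457.1 kN/m
Resisting force R = c·L + N'·tanφ_j = 21·12.5 + 380.9·tan36.7° = 262.5 + 283.9 = 546.4 kN/m
FS = R / T = 546.4 / 457.1 = 1.195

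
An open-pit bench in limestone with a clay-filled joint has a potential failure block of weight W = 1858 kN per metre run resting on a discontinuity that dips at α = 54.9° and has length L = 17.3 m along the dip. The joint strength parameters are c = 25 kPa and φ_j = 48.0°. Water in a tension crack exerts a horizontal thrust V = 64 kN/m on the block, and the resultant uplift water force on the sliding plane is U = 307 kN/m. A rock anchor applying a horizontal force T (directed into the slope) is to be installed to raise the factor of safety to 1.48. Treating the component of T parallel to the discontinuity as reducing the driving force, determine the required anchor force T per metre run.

Resolving forces along and normal to the sliding plane, with the horizontal anchor force T adding T·sinα to the effective normal force and T·cosα acting up the plane against the driving force:
FS = [cL + (W cosα − U − V sinα + T sinα) tanφ_j] / [W sinα + V cosα − T cosα]
Without the anchor: N' = 709.0 kN/m, driving T_d = 1556.9 kN/m, resisting R = 25·17.3 + 709.0·tan48.0° = 1219.9 kN/m, FS = 0.78.
Setting FS = 1.48 and solving for T:
1.48·(1556.9 − T cos54.9°) = 1219.9 + T sin54.9°·tan48.0°
T·(sin54.9°·tan48.0° + 1.48·cos54.9°) = 1.48·1556.9 − 1219.9
T·(0.8181·1.1106 + 1.48·0.5750) = 2304.2 − 1219.9 = 1084.3
T·1.7597 = 1084.3
T = 616.2 kN/m

T = 616 kN/m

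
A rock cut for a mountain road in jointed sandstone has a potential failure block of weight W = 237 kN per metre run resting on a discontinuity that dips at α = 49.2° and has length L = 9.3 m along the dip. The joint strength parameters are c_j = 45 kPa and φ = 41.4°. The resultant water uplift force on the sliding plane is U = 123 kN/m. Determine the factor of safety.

FS = 2.49

Resolving the block weight along and normal to the plane and applying the Mohr–Coulomb strength on the joint:
N' = W cosα − U = 237·cos49.2° − 123 = 31.9 kN/m
Driving force T = W sinα = 237·sin49.2° = 179.4 kN/m
Resisting force R = c_j·L + N'·tanφ = 45·9.3 + 31.9·tan41.4° = 418.5 + 28.1 = 446.6 kN/m
FS = R / T = 446.6 / 179.4 = 2.489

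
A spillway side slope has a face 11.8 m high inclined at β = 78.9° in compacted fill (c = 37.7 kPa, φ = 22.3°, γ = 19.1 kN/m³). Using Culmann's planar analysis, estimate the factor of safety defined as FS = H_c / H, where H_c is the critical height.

H_c = (4c/γ) · sinβ cosφ / [1 − cos(β − φ)]
    = (4·37.7/19.1) · sin78.9°·cos22.3° / [1 − cos56.6°]
    = 7.895 · 0.9079 / 0.4495 = 15.95 m
FS = H_c / H = 15.95 / 11.8 = 1.351

FS = 1.35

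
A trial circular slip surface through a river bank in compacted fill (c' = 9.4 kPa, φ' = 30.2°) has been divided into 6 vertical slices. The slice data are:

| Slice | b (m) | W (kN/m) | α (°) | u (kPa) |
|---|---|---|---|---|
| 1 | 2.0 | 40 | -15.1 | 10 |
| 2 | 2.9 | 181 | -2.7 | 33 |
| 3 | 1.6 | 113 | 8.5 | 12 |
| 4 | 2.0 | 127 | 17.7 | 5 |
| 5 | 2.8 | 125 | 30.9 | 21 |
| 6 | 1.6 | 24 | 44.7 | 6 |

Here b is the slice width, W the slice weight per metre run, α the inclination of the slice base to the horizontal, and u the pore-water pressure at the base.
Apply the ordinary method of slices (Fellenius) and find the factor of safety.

Ordinary method of slices: FS = Σ[c'·Δl_i + (W_i cosα_i − u_i·Δl_i)·tanφ'] / Σ W_i sinα_i, with Δl_i = b_i / cosα_i.
Slice 1: Δl = 2.0/cos(-15.1°) = 2.072 m; N'_1 = 40·cos(-15.1°) − 10·2.072 = 17.9; c'Δl = 19.47; W sinα = -10.4
Slice 2: Δl = 2.9/cos(-2.7°) = 2.903 m; N'_2 = 181·cos(-2.7°) − 33·2.903 = 85.0; c'Δl = 27.29; W sinα = -8.5
Slice 3: Δl = 1.6/cos8.5° = 1.618 m; N'_3 = 113·cos8.5° − 12·1.618 = 92.3; c'Δl = 15.21; W sinα = 16.7
Slice 4: Δl = 2.0/cos17.7° = 2.099 m; N'_4 = 127·cos17.7° − 5·2.099 = 110.5; c'Δl = 19.73; W sinα = 38.6
Slice 5: Δl = 2.8/cos30.9° = 3.263 m; N'_5 = 125·cos30.9° − 21·3.263 = 38.7; c'Δl = 30.67; W sinα = 64.2
Slice 6: Δl = 1.6/cos44.7° = 2.251 m; N'_6 = 24·cos44.7° − 6·2.251 = 3.6; c'Δl = 21.16; W sinα = 16.9
Σc'Δl = 133.5 kN/m; ΣN' = 348.0 kN/m; ΣW sinα = 117.4 kN/m
Resisting = 133.5 + 348.0·tan30.2° = 133.5 + 202.6 = 336.1 kN/m
FS = 336.1 / 117.4 = 2.862

FS = 2.86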